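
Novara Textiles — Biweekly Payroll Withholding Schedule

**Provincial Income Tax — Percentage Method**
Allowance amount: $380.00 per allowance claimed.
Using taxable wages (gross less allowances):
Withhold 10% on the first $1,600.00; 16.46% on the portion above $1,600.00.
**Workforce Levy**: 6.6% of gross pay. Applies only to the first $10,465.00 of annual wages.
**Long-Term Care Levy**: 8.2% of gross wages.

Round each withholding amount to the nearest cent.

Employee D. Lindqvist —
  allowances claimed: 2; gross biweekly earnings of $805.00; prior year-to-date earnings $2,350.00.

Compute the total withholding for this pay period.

Provincial Income Tax: taxable = $805.00 − 2×$380.00 = $45.00
  10% × $45.00 = $4.50
Workforce Levy: 6.6% × $805.00 = $53.13
Long-Term Care Levy: 8.2% × $805.00 = $66.01
Total: $4.50 + $53.13 + $66.01 = $123.64

$123.64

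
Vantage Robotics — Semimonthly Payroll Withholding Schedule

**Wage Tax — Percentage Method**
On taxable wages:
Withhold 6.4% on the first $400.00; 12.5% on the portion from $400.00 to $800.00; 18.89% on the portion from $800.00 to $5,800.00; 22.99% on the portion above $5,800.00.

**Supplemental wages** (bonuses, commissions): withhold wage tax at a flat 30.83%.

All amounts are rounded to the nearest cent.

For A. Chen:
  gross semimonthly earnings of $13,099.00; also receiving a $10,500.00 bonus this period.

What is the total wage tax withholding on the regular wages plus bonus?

$5,935.29

Wage Tax: taxable = $13,099.00
  $1,020.10 + 22.99% × ($13,099.00 − $5,800.00) = $1,020.10 + 22.99% × $7,299.00 = $2,698.14
Supplemental (30.83% flat on bonus): 30.83% × $10,500.00 = $3,237.15
Total wage tax: $2,698.14 + $3,237.15 = $5,935.29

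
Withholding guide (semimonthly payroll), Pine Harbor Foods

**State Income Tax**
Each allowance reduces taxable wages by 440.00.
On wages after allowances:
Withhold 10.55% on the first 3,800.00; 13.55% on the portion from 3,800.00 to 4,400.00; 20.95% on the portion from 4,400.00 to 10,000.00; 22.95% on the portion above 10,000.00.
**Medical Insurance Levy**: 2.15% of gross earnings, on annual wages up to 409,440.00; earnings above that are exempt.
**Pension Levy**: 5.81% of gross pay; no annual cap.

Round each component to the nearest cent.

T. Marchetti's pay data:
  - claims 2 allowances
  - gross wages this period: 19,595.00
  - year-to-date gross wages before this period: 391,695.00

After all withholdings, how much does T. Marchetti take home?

State Income Tax: taxable = 19,595.00 − 2×440.00 = 18,715.00
  1,655.40 + 22.95% × (18,715.00 − 10,000.00) = 1,655.40 + 22.95% × 8,715.00 = 3,655.49
Medical Insurance Levy: cap 409,440.00 − YTD 391,695.00 = 17,745.00 subject; 2.15% × 17,745.00 = 381.52
Pension Levy: 5.81% × 19,595.00 = 1,138.47
Total withheld: 3,655.49 + 381.52 + 1,138.47 = 5,175.48
Net pay: 19,595.00 − 5,175.48 = 14,419.52

14,419.52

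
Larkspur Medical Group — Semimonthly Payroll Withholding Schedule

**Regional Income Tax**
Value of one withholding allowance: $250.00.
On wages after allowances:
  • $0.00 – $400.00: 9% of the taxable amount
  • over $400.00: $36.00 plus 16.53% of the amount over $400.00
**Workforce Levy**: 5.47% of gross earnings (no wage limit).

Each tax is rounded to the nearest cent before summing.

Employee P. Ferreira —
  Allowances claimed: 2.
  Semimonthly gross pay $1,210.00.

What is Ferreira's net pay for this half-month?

Regional Income Tax: taxable = $1,210.00 − 2×$250.00 = $710.00
  $36.00 + 16.53% × ($710.00 − $400.00) = $36.00 + 16.53% × $310.00 = $87.24
Workforce Levy: 5.47% × $1,210.00 = $66.19
Total withheld: $87.24 + $66.19 = $153.43
Net pay: $1,210.00 − $153.43 = $1,056.57

$1,056.57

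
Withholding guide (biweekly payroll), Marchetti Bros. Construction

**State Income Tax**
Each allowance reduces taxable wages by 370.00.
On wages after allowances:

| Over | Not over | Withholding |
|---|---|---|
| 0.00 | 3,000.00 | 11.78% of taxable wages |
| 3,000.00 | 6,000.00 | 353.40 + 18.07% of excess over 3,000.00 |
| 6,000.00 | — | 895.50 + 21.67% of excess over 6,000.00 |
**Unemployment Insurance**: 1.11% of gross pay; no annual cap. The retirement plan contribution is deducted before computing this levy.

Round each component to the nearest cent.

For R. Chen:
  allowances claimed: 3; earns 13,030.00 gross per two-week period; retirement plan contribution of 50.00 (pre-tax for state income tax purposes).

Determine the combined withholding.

State Income Tax: taxable = 13,030.00 − 50.00 − 3×370.00 = 11,870.00
  895.50 + 21.67% × (11,870.00 − 6,000.00) = 895.50 + 21.67% × 5,870.00 = 2,167.53
Unemployment Insurance: 1.11% × 12,980.00 = 144.08
Total: 2,167.53 + 144.08 = 2,311.61

2,311.61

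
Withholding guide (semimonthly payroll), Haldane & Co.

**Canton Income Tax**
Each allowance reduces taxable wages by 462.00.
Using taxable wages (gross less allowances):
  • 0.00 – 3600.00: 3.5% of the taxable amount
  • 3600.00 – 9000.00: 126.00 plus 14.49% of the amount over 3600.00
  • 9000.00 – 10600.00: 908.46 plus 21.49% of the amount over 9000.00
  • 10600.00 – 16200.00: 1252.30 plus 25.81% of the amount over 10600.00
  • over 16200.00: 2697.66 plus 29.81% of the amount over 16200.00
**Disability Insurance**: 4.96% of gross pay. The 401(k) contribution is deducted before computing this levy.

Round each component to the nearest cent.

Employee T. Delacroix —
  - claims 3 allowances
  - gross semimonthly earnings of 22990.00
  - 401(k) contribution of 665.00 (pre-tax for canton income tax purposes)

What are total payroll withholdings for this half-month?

Canton Income Tax: taxable = 22990.00 − 665.00 − 3×462.00 = 20939.00
  2697.66 + 29.81% × (20939.00 − 16200.00) = 2697.66 + 29.81% × 4739.00 = 4110.36
Disability Insurance: 4.96% × 22325.00 = 1107.32
Total: 4110.36 + 1107.32 = 5217.68

5217.68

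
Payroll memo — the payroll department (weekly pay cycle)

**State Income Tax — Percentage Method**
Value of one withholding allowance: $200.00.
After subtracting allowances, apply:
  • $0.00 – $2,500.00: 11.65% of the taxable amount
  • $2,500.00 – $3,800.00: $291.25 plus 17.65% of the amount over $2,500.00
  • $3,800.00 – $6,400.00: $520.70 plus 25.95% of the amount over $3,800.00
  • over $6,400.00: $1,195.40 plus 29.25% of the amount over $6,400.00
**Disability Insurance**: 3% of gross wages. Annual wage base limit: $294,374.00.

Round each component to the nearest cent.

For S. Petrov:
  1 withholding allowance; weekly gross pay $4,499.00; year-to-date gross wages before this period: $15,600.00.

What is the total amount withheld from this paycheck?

$785.16

State Income Tax: taxable = $4,499.00 − 1×$200.00 = $4,299.00
  $520.70 + 25.95% × ($4,299.00 − $3,800.00) = $520.70 + 25.95% × $499.00 = $650.19
Disability Insurance: 3% × $4,499.00 = $134.97
Total: $650.19 + $134.97 = $785.16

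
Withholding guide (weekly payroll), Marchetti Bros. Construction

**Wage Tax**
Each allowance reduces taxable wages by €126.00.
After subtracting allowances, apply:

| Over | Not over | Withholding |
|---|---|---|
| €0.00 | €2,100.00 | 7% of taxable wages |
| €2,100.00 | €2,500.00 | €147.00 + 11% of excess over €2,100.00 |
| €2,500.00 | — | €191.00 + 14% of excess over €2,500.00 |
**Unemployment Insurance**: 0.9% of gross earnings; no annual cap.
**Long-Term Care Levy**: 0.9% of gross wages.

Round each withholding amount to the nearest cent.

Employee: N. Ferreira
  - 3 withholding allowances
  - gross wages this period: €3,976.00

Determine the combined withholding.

Wage Tax: taxable = €3,976.00 − 3×€126.00 = €3,598.00
  €191.00 + 14% × (€3,598.00 − €2,500.00) = €191.00 + 14% × €1,098.00 = €344.72
Unemployment Insurance: 0.9% × €3,976.00 = €35.78
Long-Term Care Levy: 0.9% × €3,976.00 = €35.78
Total: €344.72 + €35.78 + €35.78 = €416.28

€416.28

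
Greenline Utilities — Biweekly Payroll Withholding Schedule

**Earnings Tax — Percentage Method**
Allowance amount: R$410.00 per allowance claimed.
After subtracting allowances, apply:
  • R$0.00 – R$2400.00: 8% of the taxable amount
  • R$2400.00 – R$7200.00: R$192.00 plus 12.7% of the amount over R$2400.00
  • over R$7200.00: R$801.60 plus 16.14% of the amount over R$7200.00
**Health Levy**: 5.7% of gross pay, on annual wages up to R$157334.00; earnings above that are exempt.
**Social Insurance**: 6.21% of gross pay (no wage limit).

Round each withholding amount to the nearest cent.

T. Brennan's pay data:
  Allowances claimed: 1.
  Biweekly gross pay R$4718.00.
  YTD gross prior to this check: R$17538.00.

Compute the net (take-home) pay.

Earnings Tax: taxable = R$4718.00 − 1×R$410.00 = R$4308.00
  R$192.00 + 12.7% × (R$4308.00 − R$2400.00) = R$192.00 + 12.7% × R$1908.00 = R$434.32
Health Levy: 5.7% × R$4718.00 = R$268.93
Social Insurance: 6.21% × R$4718.00 = R$292.99
Total withheld: R$434.32 + R$268.93 + R$292.99 = R$996.24
Net pay: R$4718.00 − R$996.24 = R$3721.76

R$3721.76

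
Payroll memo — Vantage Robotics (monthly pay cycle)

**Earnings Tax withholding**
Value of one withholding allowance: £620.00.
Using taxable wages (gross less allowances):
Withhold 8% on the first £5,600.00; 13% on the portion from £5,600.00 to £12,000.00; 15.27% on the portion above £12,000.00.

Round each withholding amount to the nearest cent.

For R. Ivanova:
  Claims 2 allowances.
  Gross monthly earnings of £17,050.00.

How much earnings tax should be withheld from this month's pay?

Earnings Tax: taxable = £17,050.00 − 2×£620.00 = £15,810.00
  £1,280.00 + 15.27% × (£15,810.00 − £12,000.00) = £1,280.00 + 15.27% × £3,810.00 = £1,861.79

£1,861.79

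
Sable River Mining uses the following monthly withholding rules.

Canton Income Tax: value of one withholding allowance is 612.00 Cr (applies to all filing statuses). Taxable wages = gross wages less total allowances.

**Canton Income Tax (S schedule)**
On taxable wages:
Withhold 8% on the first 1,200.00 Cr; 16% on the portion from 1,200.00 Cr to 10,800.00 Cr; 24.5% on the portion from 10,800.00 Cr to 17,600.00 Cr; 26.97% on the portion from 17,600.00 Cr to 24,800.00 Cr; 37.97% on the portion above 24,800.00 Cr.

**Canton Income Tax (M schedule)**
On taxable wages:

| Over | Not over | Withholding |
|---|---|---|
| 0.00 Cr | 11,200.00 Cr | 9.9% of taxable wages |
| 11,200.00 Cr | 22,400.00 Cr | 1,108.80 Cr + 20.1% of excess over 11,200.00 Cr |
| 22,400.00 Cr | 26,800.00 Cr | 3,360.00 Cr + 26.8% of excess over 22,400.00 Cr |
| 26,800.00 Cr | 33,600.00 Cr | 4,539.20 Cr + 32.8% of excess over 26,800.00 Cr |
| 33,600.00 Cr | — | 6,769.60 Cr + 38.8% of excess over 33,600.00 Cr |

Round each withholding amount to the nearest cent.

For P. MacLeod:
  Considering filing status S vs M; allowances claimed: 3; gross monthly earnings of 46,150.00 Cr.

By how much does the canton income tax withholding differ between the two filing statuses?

1,722.68 Cr

Canton Income Tax (S): taxable = 46,150.00 Cr − 3×612.00 Cr = 44,314.00 Cr
  5,239.84 Cr + 37.97% × (44,314.00 Cr − 24,800.00 Cr) = 5,239.84 Cr + 37.97% × 19,514.00 Cr = 12,649.31 Cr
Canton Income Tax (M): taxable = 46,150.00 Cr − 3×612.00 Cr = 44,314.00 Cr
  6,769.60 Cr + 38.8% × (44,314.00 Cr − 33,600.00 Cr) = 6,769.60 Cr + 38.8% × 10,714.00 Cr = 10,926.63 Cr
Difference: |12,649.31 Cr − 10,926.63 Cr| = 1,722.68 Cr (higher under S)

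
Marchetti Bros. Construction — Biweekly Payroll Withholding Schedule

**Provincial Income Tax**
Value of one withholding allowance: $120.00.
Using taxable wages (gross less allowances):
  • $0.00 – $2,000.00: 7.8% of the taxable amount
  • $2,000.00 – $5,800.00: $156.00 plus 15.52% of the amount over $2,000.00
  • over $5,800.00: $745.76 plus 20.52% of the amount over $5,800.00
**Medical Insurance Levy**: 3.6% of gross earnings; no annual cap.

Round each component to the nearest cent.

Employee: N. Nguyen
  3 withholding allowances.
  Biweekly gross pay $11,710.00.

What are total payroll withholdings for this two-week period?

$2,306.18

Provincial Income Tax: taxable = $11,710.00 − 3×$120.00 = $11,350.00
  $745.76 + 20.52% × ($11,350.00 − $5,800.00) = $745.76 + 20.52% × $5,550.00 = $1,884.62
Medical Insurance Levy: 3.6% × $11,710.00 = $421.56
Total: $1,884.62 + $421.56 = $2,306.18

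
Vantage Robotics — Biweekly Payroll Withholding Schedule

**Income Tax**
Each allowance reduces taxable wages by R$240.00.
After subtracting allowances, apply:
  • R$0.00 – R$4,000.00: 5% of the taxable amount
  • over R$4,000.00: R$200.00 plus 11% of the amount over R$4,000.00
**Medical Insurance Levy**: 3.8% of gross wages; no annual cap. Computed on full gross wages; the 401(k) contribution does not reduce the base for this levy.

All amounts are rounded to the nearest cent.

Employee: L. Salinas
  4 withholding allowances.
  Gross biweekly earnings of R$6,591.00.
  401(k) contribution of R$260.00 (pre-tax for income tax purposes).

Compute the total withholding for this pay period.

R$601.27

Income Tax: taxable = R$6,591.00 − R$260.00 − 4×R$240.00 = R$5,371.00
  R$200.00 + 11% × (R$5,371.00 − R$4,000.00) = R$200.00 + 11% × R$1,371.00 = R$350.81
Medical Insurance Levy: 3.8% × R$6,591.00 = R$250.46
Total: R$350.81 + R$250.46 = R$601.27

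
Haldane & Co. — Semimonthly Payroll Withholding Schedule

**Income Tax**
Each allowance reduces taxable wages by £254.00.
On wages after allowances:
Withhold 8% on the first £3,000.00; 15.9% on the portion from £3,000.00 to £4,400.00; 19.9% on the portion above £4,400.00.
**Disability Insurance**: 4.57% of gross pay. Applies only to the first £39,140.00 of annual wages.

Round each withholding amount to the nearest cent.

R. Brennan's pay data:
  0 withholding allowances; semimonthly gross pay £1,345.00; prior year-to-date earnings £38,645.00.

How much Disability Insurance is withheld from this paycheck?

Disability Insurance: cap £39,140.00 − YTD £38,645.00 = £495.00 subject; 4.57% × £495.00 = £22.62

£22.62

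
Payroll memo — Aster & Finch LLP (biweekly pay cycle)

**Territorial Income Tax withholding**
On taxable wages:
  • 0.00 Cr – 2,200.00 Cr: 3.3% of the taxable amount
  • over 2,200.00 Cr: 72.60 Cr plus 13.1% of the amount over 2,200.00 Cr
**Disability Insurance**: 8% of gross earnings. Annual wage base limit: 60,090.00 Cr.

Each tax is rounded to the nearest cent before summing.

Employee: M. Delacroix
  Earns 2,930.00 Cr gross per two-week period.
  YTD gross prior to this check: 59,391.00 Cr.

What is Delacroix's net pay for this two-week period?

2,705.85 Cr

Territorial Income Tax: taxable = 2,930.00 Cr
  72.60 Cr + 13.1% × (2,930.00 Cr − 2,200.00 Cr) = 72.60 Cr + 13.1% × 730.00 Cr = 168.23 Cr
Disability Insurance: cap 60,090.00 Cr − YTD 59,391.00 Cr = 699.00 Cr subject; 8% × 699.00 Cr = 55.92 Cr
Total withheld: 168.23 Cr + 55.92 Cr = 224.15 Cr
Net pay: 2,930.00 Cr − 224.15 Cr = 2,705.85 Cr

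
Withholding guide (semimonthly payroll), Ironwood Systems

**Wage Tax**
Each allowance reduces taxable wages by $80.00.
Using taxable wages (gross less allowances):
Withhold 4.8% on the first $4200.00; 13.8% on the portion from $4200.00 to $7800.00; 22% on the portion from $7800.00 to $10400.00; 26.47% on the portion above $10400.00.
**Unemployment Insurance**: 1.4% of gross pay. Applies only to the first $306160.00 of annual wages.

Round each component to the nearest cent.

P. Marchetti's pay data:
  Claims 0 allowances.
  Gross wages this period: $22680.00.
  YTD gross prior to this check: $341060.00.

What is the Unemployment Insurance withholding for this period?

$0.00

Unemployment Insurance: YTD $341060.00 ≥ cap $306160.00 → $0.00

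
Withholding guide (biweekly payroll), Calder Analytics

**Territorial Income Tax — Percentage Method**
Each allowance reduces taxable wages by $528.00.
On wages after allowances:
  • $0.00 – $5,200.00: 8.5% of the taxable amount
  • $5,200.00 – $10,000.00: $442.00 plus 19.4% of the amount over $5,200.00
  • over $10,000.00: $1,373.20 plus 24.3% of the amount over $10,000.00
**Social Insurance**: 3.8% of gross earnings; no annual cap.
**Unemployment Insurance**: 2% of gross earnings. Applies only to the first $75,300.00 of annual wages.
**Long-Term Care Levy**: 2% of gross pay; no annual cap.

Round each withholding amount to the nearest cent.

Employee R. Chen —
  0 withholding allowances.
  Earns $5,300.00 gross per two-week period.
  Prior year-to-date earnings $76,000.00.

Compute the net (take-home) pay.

$4,531.20

Territorial Income Tax: taxable = $5,300.00
  $442.00 + 19.4% × ($5,300.00 − $5,200.00) = $442.00 + 19.4% × $100.00 = $461.40
Social Insurance: 3.8% × $5,300.00 = $201.40
Unemployment Insurance: YTD $76,000.00 ≥ cap $75,300.00 → $0.00
Long-Term Care Levy: 2% × $5,300.00 = $106.00
Total withheld: $461.40 + $201.40 + $0.00 + $106.00 = $768.80
Net pay: $5,300.00 − $768.80 = $4,531.20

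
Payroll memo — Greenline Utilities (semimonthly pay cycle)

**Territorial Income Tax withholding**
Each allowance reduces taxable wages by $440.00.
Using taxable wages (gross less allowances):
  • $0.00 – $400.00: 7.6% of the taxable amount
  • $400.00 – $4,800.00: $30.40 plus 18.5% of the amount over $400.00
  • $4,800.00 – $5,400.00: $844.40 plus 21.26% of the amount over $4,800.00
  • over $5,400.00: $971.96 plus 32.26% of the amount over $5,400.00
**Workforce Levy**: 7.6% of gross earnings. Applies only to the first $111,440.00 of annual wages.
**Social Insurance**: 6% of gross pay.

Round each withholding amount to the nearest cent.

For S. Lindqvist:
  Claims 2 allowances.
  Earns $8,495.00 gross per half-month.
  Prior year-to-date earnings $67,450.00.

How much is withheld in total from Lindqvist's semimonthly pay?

$2,841.84

Territorial Income Tax: taxable = $8,495.00 − 2×$440.00 = $7,615.00
  $971.96 + 32.26% × ($7,615.00 − $5,400.00) = $971.96 + 32.26% × $2,215.00 = $1,686.52
Workforce Levy: 7.6% × $8,495.00 = $645.62
Social Insurance: 6% × $8,495.00 = $509.70
Total: $1,686.52 + $645.62 + $509.70 = $2,841.84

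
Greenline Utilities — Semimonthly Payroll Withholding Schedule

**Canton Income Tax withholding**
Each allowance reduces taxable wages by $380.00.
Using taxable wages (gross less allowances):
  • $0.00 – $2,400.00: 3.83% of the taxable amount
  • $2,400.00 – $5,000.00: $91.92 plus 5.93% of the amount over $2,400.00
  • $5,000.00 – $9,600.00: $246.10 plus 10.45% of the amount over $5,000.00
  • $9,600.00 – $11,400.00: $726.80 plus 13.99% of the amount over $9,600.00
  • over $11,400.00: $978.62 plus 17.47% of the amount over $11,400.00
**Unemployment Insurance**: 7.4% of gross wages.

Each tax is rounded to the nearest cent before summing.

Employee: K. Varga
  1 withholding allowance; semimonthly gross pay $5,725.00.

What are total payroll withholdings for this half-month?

$705.80

Canton Income Tax: taxable = $5,725.00 − 1×$380.00 = $5,345.00
  $246.10 + 10.45% × ($5,345.00 − $5,000.00) = $246.10 + 10.45% × $345.00 = $282.15
Unemployment Insurance: 7.4% × $5,725.00 = $423.65
Total: $282.15 + $423.65 = $705.80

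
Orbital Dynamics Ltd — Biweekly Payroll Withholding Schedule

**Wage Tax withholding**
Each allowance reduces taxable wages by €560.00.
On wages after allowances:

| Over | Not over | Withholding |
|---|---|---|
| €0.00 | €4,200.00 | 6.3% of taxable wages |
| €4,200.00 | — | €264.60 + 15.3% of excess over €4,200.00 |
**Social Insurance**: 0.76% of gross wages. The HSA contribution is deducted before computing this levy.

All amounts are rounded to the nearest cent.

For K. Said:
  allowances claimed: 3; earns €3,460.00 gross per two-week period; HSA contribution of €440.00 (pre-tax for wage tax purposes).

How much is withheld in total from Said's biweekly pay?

Wage Tax: taxable = €3,460.00 − €440.00 − 3×€560.00 = €1,340.00
  6.3% × €1,340.00 = €84.42
Social Insurance: 0.76% × €3,020.00 = €22.95
Total: €84.42 + €22.95 = €107.37

€107.37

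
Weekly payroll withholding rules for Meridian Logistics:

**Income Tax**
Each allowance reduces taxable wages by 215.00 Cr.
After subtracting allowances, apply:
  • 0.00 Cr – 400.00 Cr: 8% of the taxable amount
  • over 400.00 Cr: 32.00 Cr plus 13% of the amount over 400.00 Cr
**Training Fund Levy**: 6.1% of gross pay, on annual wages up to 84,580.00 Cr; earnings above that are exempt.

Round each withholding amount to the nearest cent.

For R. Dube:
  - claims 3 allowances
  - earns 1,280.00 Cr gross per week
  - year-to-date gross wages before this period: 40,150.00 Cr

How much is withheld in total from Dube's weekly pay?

140.63 Cr

Income Tax: taxable = 1,280.00 Cr − 3×215.00 Cr = 635.00 Cr
  32.00 Cr + 13% × (635.00 Cr − 400.00 Cr) = 32.00 Cr + 13% × 235.00 Cr = 62.55 Cr
Training Fund Levy: 6.1% × 1,280.00 Cr = 78.08 Cr
Total: 62.55 Cr + 78.08 Cr = 140.63 Cr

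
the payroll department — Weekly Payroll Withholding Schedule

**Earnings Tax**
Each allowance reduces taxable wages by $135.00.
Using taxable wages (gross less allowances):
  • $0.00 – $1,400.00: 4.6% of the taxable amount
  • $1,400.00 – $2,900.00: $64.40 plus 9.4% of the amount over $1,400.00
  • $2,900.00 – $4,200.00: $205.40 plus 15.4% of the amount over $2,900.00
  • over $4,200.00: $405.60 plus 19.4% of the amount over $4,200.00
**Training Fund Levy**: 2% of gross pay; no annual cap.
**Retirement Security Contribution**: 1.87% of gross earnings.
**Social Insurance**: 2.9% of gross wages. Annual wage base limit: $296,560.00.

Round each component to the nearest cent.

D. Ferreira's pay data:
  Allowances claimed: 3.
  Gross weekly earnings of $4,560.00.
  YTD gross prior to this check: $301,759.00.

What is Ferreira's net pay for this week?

Earnings Tax: taxable = $4,560.00 − 3×$135.00 = $4,155.00
  $205.40 + 15.4% × ($4,155.00 − $2,900.00) = $205.40 + 15.4% × $1,255.00 = $398.67
Training Fund Levy: 2% × $4,560.00 = $91.20
Retirement Security Contribution: 1.87% × $4,560.00 = $85.27
Social Insurance: YTD $301,759.00 ≥ cap $296,560.00 → $0.00
Total withheld: $398.67 + $91.20 + $85.27 + $0.00 = $575.14
Net pay: $4,560.00 − $575.14 = $3,984.86

$3,984.86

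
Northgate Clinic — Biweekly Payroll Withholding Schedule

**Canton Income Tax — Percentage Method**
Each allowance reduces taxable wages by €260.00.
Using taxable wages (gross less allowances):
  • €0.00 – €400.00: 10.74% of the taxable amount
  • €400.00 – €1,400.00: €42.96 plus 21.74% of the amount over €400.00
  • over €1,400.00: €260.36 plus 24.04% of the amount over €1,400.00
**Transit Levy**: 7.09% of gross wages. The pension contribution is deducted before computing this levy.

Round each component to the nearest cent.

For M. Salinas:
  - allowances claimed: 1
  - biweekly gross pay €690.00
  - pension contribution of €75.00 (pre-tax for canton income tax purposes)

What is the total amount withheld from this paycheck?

€81.73

Canton Income Tax: taxable = €690.00 − €75.00 − 1×€260.00 = €355.00
  10.74% × €355.00 = €38.13
Transit Levy: 7.09% × €615.00 = €43.60
Total: €38.13 + €43.60 = €81.73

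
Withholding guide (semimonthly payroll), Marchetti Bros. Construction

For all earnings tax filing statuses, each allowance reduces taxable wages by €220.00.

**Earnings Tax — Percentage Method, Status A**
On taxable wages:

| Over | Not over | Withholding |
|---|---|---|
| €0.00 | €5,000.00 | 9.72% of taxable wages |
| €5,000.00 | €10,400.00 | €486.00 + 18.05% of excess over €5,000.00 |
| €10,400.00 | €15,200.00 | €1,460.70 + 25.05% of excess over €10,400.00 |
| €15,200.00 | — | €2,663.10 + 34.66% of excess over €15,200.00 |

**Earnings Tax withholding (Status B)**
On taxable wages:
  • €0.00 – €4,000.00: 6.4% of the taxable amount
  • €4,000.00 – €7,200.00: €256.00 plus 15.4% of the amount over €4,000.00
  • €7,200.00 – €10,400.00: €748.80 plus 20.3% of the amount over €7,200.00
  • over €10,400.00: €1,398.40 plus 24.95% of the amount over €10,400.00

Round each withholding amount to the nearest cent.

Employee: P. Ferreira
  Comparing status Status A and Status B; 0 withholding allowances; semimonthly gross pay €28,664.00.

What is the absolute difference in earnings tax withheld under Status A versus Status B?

€1,374.45

Earnings Tax (Status A): taxable = €28,664.00
  €2,663.10 + 34.66% × (€28,664.00 − €15,200.00) = €2,663.10 + 34.66% × €13,464.00 = €7,329.72
Earnings Tax (Status B): taxable = €28,664.00
  €1,398.40 + 24.95% × (€28,664.00 − €10,400.00) = €1,398.40 + 24.95% × €18,264.00 = €5,955.27
Difference: |€7,329.72 − €5,955.27| = €1,374.45 (higher under Status A)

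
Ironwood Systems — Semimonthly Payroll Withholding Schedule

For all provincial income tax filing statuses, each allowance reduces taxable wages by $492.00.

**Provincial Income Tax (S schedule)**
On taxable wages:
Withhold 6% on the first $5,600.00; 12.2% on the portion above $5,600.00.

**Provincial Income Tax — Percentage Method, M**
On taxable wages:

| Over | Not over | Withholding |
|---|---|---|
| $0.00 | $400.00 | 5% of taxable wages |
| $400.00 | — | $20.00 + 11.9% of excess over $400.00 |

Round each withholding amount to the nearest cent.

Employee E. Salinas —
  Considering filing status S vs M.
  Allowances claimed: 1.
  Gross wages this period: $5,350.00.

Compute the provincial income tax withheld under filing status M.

$550.50

Provincial Income Tax (M): taxable = $5,350.00 − 1×$492.00 = $4,858.00
  $20.00 + 11.9% × ($4,858.00 − $400.00) = $20.00 + 11.9% × $4,458.00 = $550.50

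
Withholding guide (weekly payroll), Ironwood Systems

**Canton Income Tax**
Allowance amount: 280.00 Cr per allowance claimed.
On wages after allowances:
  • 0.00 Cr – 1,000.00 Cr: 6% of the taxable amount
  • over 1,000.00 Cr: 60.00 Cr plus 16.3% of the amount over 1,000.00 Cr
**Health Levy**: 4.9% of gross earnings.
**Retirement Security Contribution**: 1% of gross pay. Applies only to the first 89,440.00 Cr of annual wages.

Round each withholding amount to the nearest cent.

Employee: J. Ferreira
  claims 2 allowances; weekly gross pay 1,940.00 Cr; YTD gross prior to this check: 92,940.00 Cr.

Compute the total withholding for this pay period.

217.00 Cr

Canton Income Tax: taxable = 1,940.00 Cr − 2×280.00 Cr = 1,380.00 Cr
  60.00 Cr + 16.3% × (1,380.00 Cr − 1,000.00 Cr) = 60.00 Cr + 16.3% × 380.00 Cr = 121.94 Cr
Health Levy: 4.9% × 1,940.00 Cr = 95.06 Cr
Retirement Security Contribution: YTD 92,940.00 Cr ≥ cap 89,440.00 Cr → 0.00 Cr
Total: 121.94 Cr + 95.06 Cr + 0.00 Cr = 217.00 Cr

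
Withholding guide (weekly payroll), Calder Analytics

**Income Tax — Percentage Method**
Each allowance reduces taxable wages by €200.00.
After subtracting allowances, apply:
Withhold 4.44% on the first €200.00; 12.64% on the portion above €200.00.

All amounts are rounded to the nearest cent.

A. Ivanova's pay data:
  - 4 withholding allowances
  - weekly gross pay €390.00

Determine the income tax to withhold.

€0.00

Income Tax: taxable = €390.00 − 4×€200.00 = €-410.00
  Taxable ≤ 0 → €0.00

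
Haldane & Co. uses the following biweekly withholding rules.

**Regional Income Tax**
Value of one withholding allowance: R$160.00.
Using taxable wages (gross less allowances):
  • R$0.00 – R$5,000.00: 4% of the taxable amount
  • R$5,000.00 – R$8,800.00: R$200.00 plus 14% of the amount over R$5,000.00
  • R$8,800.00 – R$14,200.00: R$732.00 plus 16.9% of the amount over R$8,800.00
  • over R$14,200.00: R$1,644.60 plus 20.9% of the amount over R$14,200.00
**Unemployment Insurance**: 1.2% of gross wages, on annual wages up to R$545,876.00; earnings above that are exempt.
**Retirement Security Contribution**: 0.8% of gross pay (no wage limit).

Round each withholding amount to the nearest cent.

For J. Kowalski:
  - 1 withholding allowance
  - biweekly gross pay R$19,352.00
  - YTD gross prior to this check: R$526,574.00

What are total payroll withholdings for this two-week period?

Regional Income Tax: taxable = R$19,352.00 − 1×R$160.00 = R$19,192.00
  R$1,644.60 + 20.9% × (R$19,192.00 − R$14,200.00) = R$1,644.60 + 20.9% × R$4,992.00 = R$2,687.93
Unemployment Insurance: cap R$545,876.00 − YTD R$526,574.00 = R$19,302.00 subject; 1.2% × R$19,302.00 = R$231.62
Retirement Security Contribution: 0.8% × R$19,352.00 = R$154.82
Total: R$2,687.93 + R$231.62 + R$154.82 = R$3,074.37

R$3,074.37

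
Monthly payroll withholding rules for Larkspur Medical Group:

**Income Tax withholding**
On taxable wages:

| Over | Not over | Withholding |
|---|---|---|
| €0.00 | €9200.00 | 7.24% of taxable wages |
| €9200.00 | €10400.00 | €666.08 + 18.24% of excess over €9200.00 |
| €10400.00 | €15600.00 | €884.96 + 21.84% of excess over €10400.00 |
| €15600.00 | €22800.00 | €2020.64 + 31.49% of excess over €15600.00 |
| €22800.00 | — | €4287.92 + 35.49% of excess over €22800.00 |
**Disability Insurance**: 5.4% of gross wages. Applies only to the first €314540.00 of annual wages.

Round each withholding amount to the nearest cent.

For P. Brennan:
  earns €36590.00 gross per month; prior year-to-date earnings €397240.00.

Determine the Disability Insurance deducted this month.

€0.00

Disability Insurance: YTD €397240.00 ≥ cap €314540.00 → €0.00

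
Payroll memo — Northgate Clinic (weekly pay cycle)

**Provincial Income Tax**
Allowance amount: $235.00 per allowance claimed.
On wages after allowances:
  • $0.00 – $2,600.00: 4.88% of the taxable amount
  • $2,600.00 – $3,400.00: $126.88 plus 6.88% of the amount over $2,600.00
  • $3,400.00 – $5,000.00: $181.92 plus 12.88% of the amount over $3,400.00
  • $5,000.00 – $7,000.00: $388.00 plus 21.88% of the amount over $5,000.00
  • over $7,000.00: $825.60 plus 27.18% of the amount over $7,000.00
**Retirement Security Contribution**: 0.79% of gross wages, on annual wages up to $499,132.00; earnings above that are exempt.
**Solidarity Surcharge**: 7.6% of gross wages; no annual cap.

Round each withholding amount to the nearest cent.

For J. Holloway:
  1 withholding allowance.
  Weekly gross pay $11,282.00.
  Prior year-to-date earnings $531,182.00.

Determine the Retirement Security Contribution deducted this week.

$0.00

Retirement Security Contribution: YTD $531,182.00 ≥ cap $499,132.00 → $0.00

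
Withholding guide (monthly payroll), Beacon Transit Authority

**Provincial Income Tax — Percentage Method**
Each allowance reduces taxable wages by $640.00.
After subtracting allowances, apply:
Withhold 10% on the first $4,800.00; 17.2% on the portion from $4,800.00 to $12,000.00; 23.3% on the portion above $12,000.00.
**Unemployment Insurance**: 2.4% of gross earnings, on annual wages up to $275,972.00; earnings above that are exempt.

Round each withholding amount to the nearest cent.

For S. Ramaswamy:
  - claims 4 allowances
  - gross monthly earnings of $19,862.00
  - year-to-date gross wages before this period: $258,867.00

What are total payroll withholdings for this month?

$3,364.29

Provincial Income Tax: taxable = $19,862.00 − 4×$640.00 = $17,302.00
  $1,718.40 + 23.3% × ($17,302.00 − $12,000.00) = $1,718.40 + 23.3% × $5,302.00 = $2,953.77
Unemployment Insurance: cap $275,972.00 − YTD $258,867.00 = $17,105.00 subject; 2.4% × $17,105.00 = $410.52
Total: $2,953.77 + $410.52 = $3,364.29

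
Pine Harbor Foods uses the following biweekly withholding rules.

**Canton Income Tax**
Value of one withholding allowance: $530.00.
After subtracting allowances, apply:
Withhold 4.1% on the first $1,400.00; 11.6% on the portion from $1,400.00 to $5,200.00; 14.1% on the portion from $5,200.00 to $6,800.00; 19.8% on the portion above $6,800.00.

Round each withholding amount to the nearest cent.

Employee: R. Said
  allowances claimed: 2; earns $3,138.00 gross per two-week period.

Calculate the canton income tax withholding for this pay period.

Canton Income Tax: taxable = $3,138.00 − 2×$530.00 = $2,078.00
  $57.40 + 11.6% × ($2,078.00 − $1,400.00) = $57.40 + 11.6% × $678.00 = $136.05

$136.05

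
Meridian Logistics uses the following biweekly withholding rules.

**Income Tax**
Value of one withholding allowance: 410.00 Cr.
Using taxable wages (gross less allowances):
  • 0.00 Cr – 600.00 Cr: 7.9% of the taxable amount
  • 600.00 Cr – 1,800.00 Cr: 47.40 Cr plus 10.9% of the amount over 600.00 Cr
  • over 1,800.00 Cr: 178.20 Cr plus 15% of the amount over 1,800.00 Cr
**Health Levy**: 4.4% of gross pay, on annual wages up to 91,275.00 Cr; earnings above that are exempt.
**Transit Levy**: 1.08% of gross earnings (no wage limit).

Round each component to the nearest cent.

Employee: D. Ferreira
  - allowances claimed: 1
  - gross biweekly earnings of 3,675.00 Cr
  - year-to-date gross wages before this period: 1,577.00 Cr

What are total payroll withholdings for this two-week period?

Income Tax: taxable = 3,675.00 Cr − 1×410.00 Cr = 3,265.00 Cr
  178.20 Cr + 15% × (3,265.00 Cr − 1,800.00 Cr) = 178.20 Cr + 15% × 1,465.00 Cr = 397.95 Cr
Health Levy: 4.4% × 3,675.00 Cr = 161.70 Cr
Transit Levy: 1.08% × 3,675.00 Cr = 39.69 Cr
Total: 397.95 Cr + 161.70 Cr + 39.69 Cr = 599.34 Cr

599.34 Cr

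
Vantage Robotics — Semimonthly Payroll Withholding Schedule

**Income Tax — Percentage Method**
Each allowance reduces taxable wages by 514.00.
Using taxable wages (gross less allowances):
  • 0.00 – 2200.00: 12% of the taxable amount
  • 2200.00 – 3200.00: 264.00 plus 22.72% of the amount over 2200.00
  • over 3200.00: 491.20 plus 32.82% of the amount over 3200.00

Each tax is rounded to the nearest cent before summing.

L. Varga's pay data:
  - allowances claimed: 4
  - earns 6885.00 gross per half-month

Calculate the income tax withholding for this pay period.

1025.84

Income Tax: taxable = 6885.00 − 4×514.00 = 4829.00
  491.20 + 32.82% × (4829.00 − 3200.00) = 491.20 + 32.82% × 1629.00 = 1025.84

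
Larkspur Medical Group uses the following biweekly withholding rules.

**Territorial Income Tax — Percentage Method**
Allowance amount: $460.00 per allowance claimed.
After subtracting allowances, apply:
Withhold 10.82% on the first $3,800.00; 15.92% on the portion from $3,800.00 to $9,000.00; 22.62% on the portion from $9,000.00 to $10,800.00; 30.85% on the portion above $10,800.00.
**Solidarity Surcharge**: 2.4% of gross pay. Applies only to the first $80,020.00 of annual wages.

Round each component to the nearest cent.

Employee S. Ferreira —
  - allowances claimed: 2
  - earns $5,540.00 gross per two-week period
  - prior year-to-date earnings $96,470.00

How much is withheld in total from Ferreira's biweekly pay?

Territorial Income Tax: taxable = $5,540.00 − 2×$460.00 = $4,620.00
  $411.16 + 15.92% × ($4,620.00 − $3,800.00) = $411.16 + 15.92% × $820.00 = $541.70
Solidarity Surcharge: YTD $96,470.00 ≥ cap $80,020.00 → $0.00
Total: $541.70 + $0.00 = $541.70

$541.70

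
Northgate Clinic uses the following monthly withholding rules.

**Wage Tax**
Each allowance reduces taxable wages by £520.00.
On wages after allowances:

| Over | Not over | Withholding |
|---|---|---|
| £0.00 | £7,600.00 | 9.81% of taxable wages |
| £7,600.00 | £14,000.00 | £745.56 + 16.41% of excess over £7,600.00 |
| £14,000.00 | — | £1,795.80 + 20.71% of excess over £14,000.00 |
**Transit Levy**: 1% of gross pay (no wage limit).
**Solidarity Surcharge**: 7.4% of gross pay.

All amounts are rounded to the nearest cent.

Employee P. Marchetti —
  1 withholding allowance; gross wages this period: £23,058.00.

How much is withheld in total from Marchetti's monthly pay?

£5,500.89

Wage Tax: taxable = £23,058.00 − 1×£520.00 = £22,538.00
  £1,795.80 + 20.71% × (£22,538.00 − £14,000.00) = £1,795.80 + 20.71% × £8,538.00 = £3,564.02
Transit Levy: 1% × £23,058.00 = £230.58
Solidarity Surcharge: 7.4% × £23,058.00 = £1,706.29
Total: £3,564.02 + £230.58 + £1,706.29 = £5,500.89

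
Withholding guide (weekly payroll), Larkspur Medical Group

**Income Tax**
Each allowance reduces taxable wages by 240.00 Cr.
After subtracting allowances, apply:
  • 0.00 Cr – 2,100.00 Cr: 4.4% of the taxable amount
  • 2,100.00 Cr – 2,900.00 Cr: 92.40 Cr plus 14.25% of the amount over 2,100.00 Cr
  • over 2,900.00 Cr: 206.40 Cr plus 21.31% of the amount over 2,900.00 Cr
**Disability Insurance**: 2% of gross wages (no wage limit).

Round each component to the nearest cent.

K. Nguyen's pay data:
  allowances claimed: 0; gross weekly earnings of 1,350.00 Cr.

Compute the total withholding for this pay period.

86.40 Cr

Income Tax: taxable = 1,350.00 Cr
  4.4% × 1,350.00 Cr = 59.40 Cr
Disability Insurance: 2% × 1,350.00 Cr = 27.00 Cr
Total: 59.40 Cr + 27.00 Cr = 86.40 Cr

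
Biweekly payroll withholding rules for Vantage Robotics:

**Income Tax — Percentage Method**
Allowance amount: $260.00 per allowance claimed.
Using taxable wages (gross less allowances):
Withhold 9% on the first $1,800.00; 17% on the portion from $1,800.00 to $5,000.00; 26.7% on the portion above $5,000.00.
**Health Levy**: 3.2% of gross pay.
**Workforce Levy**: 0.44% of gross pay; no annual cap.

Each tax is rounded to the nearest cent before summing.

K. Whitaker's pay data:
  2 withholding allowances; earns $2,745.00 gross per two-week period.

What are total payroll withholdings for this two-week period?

$334.17

Income Tax: taxable = $2,745.00 − 2×$260.00 = $2,225.00
  $162.00 + 17% × ($2,225.00 − $1,800.00) = $162.00 + 17% × $425.00 = $234.25
Health Levy: 3.2% × $2,745.00 = $87.84
Workforce Levy: 0.44% × $2,745.00 = $12.08
Total: $234.25 + $87.84 + $12.08 = $334.17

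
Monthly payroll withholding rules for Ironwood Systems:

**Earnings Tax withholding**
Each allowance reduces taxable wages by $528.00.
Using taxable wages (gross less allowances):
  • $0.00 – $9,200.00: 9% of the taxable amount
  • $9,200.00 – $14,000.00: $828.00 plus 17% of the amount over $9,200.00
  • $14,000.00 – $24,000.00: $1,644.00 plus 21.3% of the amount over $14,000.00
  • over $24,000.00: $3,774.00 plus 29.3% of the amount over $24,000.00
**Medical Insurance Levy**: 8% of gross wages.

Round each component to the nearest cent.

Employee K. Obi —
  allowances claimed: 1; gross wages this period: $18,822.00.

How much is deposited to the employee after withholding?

Earnings Tax: taxable = $18,822.00 − 1×$528.00 = $18,294.00
  $1,644.00 + 21.3% × ($18,294.00 − $14,000.00) = $1,644.00 + 21.3% × $4,294.00 = $2,558.62
Medical Insurance Levy: 8% × $18,822.00 = $1,505.76
Total withheld: $2,558.62 + $1,505.76 = $4,064.38
Net pay: $18,822.00 − $4,064.38 = $14,757.62

$14,757.62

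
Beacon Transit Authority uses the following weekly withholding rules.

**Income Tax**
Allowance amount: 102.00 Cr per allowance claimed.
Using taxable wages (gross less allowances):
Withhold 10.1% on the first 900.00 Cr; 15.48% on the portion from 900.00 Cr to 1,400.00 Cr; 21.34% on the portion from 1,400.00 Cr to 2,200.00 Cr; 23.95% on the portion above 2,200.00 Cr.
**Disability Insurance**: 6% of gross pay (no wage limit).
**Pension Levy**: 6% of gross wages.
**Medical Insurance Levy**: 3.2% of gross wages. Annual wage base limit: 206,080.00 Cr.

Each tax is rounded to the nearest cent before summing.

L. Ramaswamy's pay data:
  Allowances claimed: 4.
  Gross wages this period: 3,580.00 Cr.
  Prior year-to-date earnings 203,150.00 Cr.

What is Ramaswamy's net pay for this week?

2,484.83 Cr

Income Tax: taxable = 3,580.00 Cr − 4×102.00 Cr = 3,172.00 Cr
  339.02 Cr + 23.95% × (3,172.00 Cr − 2,200.00 Cr) = 339.02 Cr + 23.95% × 972.00 Cr = 571.81 Cr
Disability Insurance: 6% × 3,580.00 Cr = 214.80 Cr
Pension Levy: 6% × 3,580.00 Cr = 214.80 Cr
Medical Insurance Levy: cap 206,080.00 Cr − YTD 203,150.00 Cr = 2,930.00 Cr subject; 3.2% × 2,930.00 Cr = 93.76 Cr
Total withheld: 571.81 Cr + 214.80 Cr + 214.80 Cr + 93.76 Cr = 1,095.17 Cr
Net pay: 3,580.00 Cr − 1,095.17 Cr = 2,484.83 Cr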